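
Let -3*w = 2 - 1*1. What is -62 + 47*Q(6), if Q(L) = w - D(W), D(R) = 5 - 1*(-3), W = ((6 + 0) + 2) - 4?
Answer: -1361/3 ≈ -453.67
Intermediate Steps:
W = 4 (W = (6 + 2) - 4 = 8 - 4 = 4)
D(R) = 8 (D(R) = 5 + 3 = 8)
w = -⅓ (w = -(2 - 1*1)/3 = -(2 - 1)/3 = -⅓*1 = -⅓ ≈ -0.33333)
Q(L) = -25/3 (Q(L) = -⅓ - 1*8 = -⅓ - 8 = -25/3)
-62 + 47*Q(6) = -62 + 47*(-25/3) = -62 - 1175/3 = -1361/3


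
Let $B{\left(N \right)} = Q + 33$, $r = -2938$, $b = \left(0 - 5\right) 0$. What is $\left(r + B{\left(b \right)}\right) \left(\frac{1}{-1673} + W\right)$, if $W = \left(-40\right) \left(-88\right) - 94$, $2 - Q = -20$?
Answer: $- \frac{16524482451}{1673} \approx -9.8772 \cdot 10^{6}$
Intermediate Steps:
$Q = 22$ ($Q = 2 - -20 = 2 + 20 = 22$)
$b = 0$ ($b = \left(-5\right) 0 = 0$)
$W = 3426$ ($W = 3520 - 94 = 3426$)
$B{\left(N \right)} = 55$ ($B{\left(N \right)} = 22 + 33 = 55$)
$\left(r + B{\left(b \right)}\right) \left(\frac{1}{-1673} + W\right) = \left(-2938 + 55\right) \left(\frac{1}{-1673} + 3426\right) = - 2883 \left(- \frac{1}{1673} + 3426\right) = \left(-2883\right) \frac{5731697}{1673} = - \frac{16524482451}{1673}$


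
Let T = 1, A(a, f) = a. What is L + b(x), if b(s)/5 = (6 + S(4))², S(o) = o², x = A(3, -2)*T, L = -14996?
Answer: -12576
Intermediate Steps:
x = 3 (x = 3*1 = 3)
b(s) = 2420 (b(s) = 5*(6 + 4²)² = 5*(6 + 16)² = 5*22² = 5*484 = 2420)
L + b(x) = -14996 + 2420 = -12576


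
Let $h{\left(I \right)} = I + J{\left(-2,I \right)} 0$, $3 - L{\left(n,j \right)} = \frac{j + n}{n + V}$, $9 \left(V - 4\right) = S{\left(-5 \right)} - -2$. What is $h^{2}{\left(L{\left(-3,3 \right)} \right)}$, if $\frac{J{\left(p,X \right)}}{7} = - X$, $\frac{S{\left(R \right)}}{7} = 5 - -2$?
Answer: $9$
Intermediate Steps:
$S{\left(R \right)} = 49$ ($S{\left(R \right)} = 7 \left(5 - -2\right) = 7 \left(5 + 2\right) = 7 \cdot 7 = 49$)
$J{\left(p,X \right)} = - 7 X$ ($J{\left(p,X \right)} = 7 \left(- X\right) = - 7 X$)
$V = \frac{29}{3}$ ($V = 4 + \frac{49 - -2}{9} = 4 + \frac{49 + 2}{9} = 4 + \frac{1}{9} \cdot 51 = 4 + \frac{17}{3} = \frac{29}{3} \approx 9.6667$)
$L{\left(n,j \right)} = 3 - \frac{j + n}{\frac{29}{3} + n}$ ($L{\left(n,j \right)} = 3 - \frac{j + n}{n + \frac{29}{3}} = 3 - \frac{j + n}{\frac{29}{3} + n}$)
$h{\left(I \right)} = I$ ($h{\left(I \right)} = I + - 7 I 0 = I + 0 = I$)
$h^{2}{\left(L{\left(-3,3 \right)} \right)} = \left(\frac{3 \left(29 - 3 + 2 \left(-3\right)\right)}{29 + 3 \left(-3\right)}\right)^{2} = \left(\frac{3 \left(29 - 3 - 6\right)}{29 - 9}\right)^{2} = \left(3 \cdot \frac{1}{20} \cdot 20\right)^{2} = 3^{2} = 9$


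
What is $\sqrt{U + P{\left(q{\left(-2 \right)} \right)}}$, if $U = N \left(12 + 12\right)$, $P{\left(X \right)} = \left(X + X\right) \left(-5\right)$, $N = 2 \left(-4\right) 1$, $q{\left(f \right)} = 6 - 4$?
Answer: $2 i \sqrt{53} \approx 14.56 i$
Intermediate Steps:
$q{\left(f \right)} = 2$ ($q{\left(f \right)} = 6 - 4 = 2$)
$N = -8$ ($N = \left(-8\right) 1 = -8$)
$P{\left(X \right)} = - 10 X$ ($P{\left(X \right)} = 2 X \left(-5\right) = - 10 X$)
$U = -192$ ($U = - 8 \left(12 + 12\right) = \left(-8\right) 24 = -192$)
$\sqrt{U + P{\left(q{\left(-2 \right)} \right)}} = \sqrt{-192 - 20} = \sqrt{-212} = 2 i \sqrt{53}$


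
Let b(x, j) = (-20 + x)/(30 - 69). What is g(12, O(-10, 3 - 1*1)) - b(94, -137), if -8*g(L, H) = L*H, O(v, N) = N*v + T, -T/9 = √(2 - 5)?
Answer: 1244/39 + 27*I*√3/2 ≈ 31.897 + 23.383*I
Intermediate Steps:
b(x, j) = 20/39 - x/39 (b(x, j) = (-20 + x)/(-39) = (-20 + x)*(-1/39) = 20/39 - x/39)
T = -9*I*√3 (T = -9*√(2 - 5) = -9*I*√3 ≈ -15.588*I)
O(v, N) = N*v - 9*I*√3
g(L, H) = -H*L/8 (g(L, H) = -L*H/8 = -H*L/8)
g(12, O(-10, 3 - 1*1)) - b(94, -137) = -⅛*((3 - 1*1)*(-10) - 9*I*√3)*12 - (20/39 - 1/39*94) = -⅛*((3 - 1)*(-10) - 9*I*√3)*12 - (20/39 - 94/39) = -⅛*(2*(-10) - 9*I*√3)*12 - 1*(-74/39) = -⅛*(-20 - 9*I*√3)*12 + 74/39 = (30 + 27*I*√3/2) + 74/39 = 1244/39 + 27*I*√3/2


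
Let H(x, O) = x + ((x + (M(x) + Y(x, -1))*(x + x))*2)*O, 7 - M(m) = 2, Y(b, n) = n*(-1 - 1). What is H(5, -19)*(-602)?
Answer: 1712690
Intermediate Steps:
Y(b, n) = -2*n (Y(b, n) = n*(-2) = -2*n)
M(m) = 5 (M(m) = 7 - 1*2 = 7 - 2 = 5)
H(x, O) = x + 30*O*x (H(x, O) = x + ((x + (5 - 2*(-1))*(x + x))*2)*O = x + ((x + (5 + 2)*(2*x))*2)*O = x + ((x + 7*(2*x))*2)*O = x + ((x + 14*x)*2)*O = x + ((15*x)*2)*O = x + (30*x)*O = x + 30*O*x)
H(5, -19)*(-602) = (5*(1 + 30*(-19)))*(-602) = (5*(1 - 570))*(-602) = (5*(-569))*(-602) = -2845*(-602) = 1712690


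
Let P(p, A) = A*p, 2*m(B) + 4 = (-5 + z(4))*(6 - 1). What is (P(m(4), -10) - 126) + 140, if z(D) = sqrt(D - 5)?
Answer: 159 - 25*I ≈ 159.0 - 25.0*I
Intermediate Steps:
z(D) = sqrt(-5 + D)
m(B) = -29/2 + 5*I/2 (m(B) = -2 + ((-5 + sqrt(-5 + 4))*(6 - 1))/2 = -2 + ((-5 + sqrt(-1))*5)/2 = -2 + ((-5 + I)*5)/2 = -2 + (-25 + 5*I)/2 = -2 + (-25/2 + 5*I/2) = -29/2 + 5*I/2)
(P(m(4), -10) - 126) + 140 = (-10*(-29/2 + 5*I/2) - 126) + 140 = ((145 - 25*I) - 126) + 140 = (19 - 25*I) + 140 = 159 - 25*I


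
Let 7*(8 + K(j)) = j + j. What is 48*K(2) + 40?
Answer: -2216/7 ≈ -316.57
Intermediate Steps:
K(j) = -8 + 2*j/7 (K(j) = -8 + (j + j)/7 = -8 + (2*j)/7 = -8 + 2*j/7)
48*K(2) + 40 = 48*(-8 + (2/7)*2) + 40 = 48*(-8 + 4/7) + 40 = 48*(-52/7) + 40 = -2496/7 + 40 = -2216/7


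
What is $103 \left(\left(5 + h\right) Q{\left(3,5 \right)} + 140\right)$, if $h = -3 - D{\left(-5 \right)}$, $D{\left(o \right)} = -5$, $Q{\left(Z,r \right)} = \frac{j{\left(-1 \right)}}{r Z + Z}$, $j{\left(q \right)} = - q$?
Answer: $\frac{260281}{18} \approx 14460.0$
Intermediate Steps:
$Q{\left(Z,r \right)} = \frac{1}{Z + Z r}$ ($Q{\left(Z,r \right)} = \frac{\left(-1\right) \left(-1\right)}{r Z + Z} = 1 \frac{1}{Z r + Z} = 1 \frac{1}{Z + Z r} = \frac{1}{Z + Z r}$)
$h = 2$ ($h = -3 - -5 = -3 + 5 = 2$)
$103 \left(\left(5 + h\right) Q{\left(3,5 \right)} + 140\right) = 103 \left(\left(5 + 2\right) \frac{1}{3 \left(1 + 5\right)} + 140\right) = 103 \left(7 \frac{1}{3 \cdot 6} + 140\right) = 103 \left(7 \cdot \frac{1}{3} \cdot \frac{1}{6} + 140\right) = 103 \left(7 \cdot \frac{1}{18} + 140\right) = 103 \left(\frac{7}{18} + 140\right) = 103 \cdot \frac{2527}{18} = \frac{260281}{18}$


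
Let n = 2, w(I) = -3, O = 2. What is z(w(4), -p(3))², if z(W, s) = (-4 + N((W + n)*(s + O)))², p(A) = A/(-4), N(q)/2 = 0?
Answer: 256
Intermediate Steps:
N(q) = 0 (N(q) = 2*0 = 0)
p(A) = -A/4 (p(A) = A*(-¼) = -A/4)
z(W, s) = 16 (z(W, s) = (-4 + 0)² = (-4)² = 16)
z(w(4), -p(3))² = 16² = 256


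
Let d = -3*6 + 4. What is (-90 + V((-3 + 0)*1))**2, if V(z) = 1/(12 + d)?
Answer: 32761/4 ≈ 8190.3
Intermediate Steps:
d = -14 (d = -18 + 4 = -14)
V(z) = -1/2 (V(z) = 1/(12 - 14) = 1/(-2) = -1/2)
(-90 + V((-3 + 0)*1))**2 = (-90 - 1/2)**2 = (-181/2)**2 = 32761/4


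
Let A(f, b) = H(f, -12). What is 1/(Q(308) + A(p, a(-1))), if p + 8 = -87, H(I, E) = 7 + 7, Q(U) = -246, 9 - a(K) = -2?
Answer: -1/232 ≈ -0.0043103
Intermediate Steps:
a(K) = 11 (a(K) = 9 - 1*(-2) = 9 + 2 = 11)
H(I, E) = 14
p = -95 (p = -8 - 87 = -95)
A(f, b) = 14
1/(Q(308) + A(p, a(-1))) = 1/(-246 + 14) = 1/(-232) = -1/232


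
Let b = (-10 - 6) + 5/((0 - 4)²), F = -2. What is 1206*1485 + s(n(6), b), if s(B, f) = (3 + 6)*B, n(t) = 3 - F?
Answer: 1790955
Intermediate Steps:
n(t) = 5 (n(t) = 3 - 1*(-2) = 3 + 2 = 5)
b = -251/16 (b = -16 + 5/((-4)²) = -16 + 5/16 = -251/16 ≈ -15.688)
s(B, f) = 9*B
1206*1485 + s(n(6), b) = 1206*1485 + 9*5 = 1790910 + 45 = 1790955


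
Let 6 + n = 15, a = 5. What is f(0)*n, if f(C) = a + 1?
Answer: 54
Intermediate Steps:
f(C) = 6 (f(C) = 5 + 1 = 6)
n = 9 (n = -6 + 15 = 9)
f(0)*n = 6*9 = 54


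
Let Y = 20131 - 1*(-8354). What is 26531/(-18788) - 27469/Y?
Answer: -1271823107/535176180 ≈ -2.3765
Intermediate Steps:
Y = 28485 (Y = 20131 + 8354 = 28485)
26531/(-18788) - 27469/Y = 26531/(-18788) - 27469/28485 = 26531*(-1/18788) - 27469*1/28485 = -26531/18788 - 27469/28485 = -1271823107/535176180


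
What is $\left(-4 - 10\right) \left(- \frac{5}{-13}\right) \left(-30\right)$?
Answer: $\frac{2100}{13} \approx 161.54$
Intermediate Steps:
$\left(-4 - 10\right) \left(- \frac{5}{-13}\right) \left(-30\right) = \left(-4 - 10\right) \left(\left(-5\right) \left(- \frac{1}{13}\right)\right) \left(-30\right) = \left(-14\right) \frac{5}{13} \left(-30\right) = \left(- \frac{70}{13}\right) \left(-30\right) = \frac{2100}{13}$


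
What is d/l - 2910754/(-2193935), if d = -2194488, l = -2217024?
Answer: 156496882033/67555646520 ≈ 2.3166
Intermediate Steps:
d/l - 2910754/(-2193935) = -2194488/(-2217024) - 2910754/(-2193935) = -2194488*(-1/2217024) - 2910754*(-1/2193935) = 30479/30792 + 2910754/2193935 = 156496882033/67555646520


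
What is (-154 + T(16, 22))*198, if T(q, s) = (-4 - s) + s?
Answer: -31284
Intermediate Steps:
T(q, s) = -4
(-154 + T(16, 22))*198 = (-154 - 4)*198 = -158*198 = -31284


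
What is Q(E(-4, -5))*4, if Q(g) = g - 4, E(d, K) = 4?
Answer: 0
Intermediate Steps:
Q(g) = -4 + g
Q(E(-4, -5))*4 = (-4 + 4)*4 = 0*4 = 0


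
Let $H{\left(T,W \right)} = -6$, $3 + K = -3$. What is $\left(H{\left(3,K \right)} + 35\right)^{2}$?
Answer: $841$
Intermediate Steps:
$K = -6$ ($K = -3 - 3 = -6$)
$\left(H{\left(3,K \right)} + 35\right)^{2} = \left(-6 + 35\right)^{2} = 29^{2} = 841$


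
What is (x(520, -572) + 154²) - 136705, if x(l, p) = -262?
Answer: -113251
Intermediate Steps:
(x(520, -572) + 154²) - 136705 = (-262 + 154²) - 136705 = (-262 + 23716) - 136705 = 23454 - 136705 = -113251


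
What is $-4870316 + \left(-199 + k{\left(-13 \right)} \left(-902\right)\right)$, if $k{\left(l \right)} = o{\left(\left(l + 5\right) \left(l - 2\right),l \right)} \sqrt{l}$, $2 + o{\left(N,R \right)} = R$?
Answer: $-4870515 + 13530 i \sqrt{13} \approx -4.8705 \cdot 10^{6} + 48783.0 i$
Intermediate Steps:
$o{\left(N,R \right)} = -2 + R$
$k{\left(l \right)} = \sqrt{l} \left(-2 + l\right)$ ($k{\left(l \right)} = \left(-2 + l\right) \sqrt{l} = \sqrt{l} \left(-2 + l\right)$)
$-4870316 + \left(-199 + k{\left(-13 \right)} \left(-902\right)\right) = -4870316 - \left(199 - \sqrt{-13} \left(-2 - 13\right) \left(-902\right)\right) = -4870316 - \left(199 - i \sqrt{13} \left(-15\right) \left(-902\right)\right) = -4870316 - \left(199 - - 15 i \sqrt{13} \left(-902\right)\right) = -4870316 - \left(199 - 13530 i \sqrt{13}\right) = -4870515 + 13530 i \sqrt{13}$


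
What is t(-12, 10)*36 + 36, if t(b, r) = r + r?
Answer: 756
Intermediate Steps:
t(b, r) = 2*r
t(-12, 10)*36 + 36 = (2*10)*36 + 36 = 20*36 + 36 = 720 + 36 = 756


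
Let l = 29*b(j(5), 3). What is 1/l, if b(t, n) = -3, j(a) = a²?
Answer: -1/87 ≈ -0.011494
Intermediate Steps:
l = -87 (l = 29*(-3) = -87)
1/l = 1/(-87) = -1/87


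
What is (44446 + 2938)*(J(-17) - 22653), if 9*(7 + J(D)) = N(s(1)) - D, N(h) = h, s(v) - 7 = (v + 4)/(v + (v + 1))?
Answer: -28986830312/27 ≈ -1.0736e+9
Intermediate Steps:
s(v) = 7 + (4 + v)/(1 + 2*v) (s(v) = 7 + (v + 4)/(v + (v + 1)) = 7 + (4 + v)/(v + (1 + v)) = 7 + (4 + v)/(1 + 2*v))
J(D) = -163/27 - D/9 (J(D) = -7 + ((11 + 15*1)/(1 + 2*1) - D)/9 = -7 + ((11 + 15)/(1 + 2) - D)/9 = -7 + (26/3 - D)/9 = -7 + (26/27 - D/9) = -163/27 - D/9)
(44446 + 2938)*(J(-17) - 22653) = (44446 + 2938)*((-163/27 - ⅑*(-17)) - 22653) = 47384*((-163/27 + 17/9) - 22653) = 47384*(-112/27 - 22653) = 47384*(-611743/27) = -28986830312/27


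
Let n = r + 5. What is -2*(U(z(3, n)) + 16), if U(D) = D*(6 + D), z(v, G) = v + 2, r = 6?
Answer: -142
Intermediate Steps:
n = 11 (n = 6 + 5 = 11)
z(v, G) = 2 + v
-2*(U(z(3, n)) + 16) = -2*((2 + 3)*(6 + (2 + 3)) + 16) = -2*(5*(6 + 5) + 16) = -2*(5*11 + 16) = -2*(55 + 16) = -2*71 = -142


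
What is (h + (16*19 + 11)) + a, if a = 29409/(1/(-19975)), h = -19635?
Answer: -587464095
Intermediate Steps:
a = -587444775 (a = 29409/(-1/19975) = 29409*(-19975) = -587444775)
(h + (16*19 + 11)) + a = (-19635 + (16*19 + 11)) - 587444775 = (-19635 + (304 + 11)) - 587444775 = (-19635 + 315) - 587444775 = -19320 - 587444775 = -587464095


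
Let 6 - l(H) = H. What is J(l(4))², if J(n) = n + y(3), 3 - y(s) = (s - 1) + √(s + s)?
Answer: (3 - √6)² ≈ 0.30306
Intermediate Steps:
l(H) = 6 - H
y(s) = 4 - s - √2*√s (y(s) = 3 - ((s - 1) + √(s + s)) = 3 - ((-1 + s) + √(2*s)) = 3 - ((-1 + s) + √2*√s) = 3 - (-1 + s + √2*√s) = 3 + (1 - s - √2*√s) = 4 - s - √2*√s)
J(n) = 1 + n - √6 (J(n) = n + (4 - 1*3 - √2*√3) = n + (4 - 3 - √6) = n + (1 - √6) = 1 + n - √6)
J(l(4))² = (1 + (6 - 1*4) - √6)² = (1 + (6 - 4) - √6)² = (1 + 2 - √6)² = (3 - √6)²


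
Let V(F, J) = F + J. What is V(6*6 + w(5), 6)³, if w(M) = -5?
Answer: 50653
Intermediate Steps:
V(6*6 + w(5), 6)³ = ((6*6 - 5) + 6)³ = ((36 - 5) + 6)³ = (31 + 6)³ = 37³ = 50653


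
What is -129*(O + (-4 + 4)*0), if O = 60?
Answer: -7740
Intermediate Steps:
-129*(O + (-4 + 4)*0) = -129*(60 + (-4 + 4)*0) = -129*(60 + 0*0) = -129*(60 + 0) = -129*60 = -7740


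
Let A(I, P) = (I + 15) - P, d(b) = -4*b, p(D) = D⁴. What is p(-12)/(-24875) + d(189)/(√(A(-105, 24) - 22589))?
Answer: -20736/24875 + 756*I*√22703/22703 ≈ -0.83361 + 5.0174*I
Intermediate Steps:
A(I, P) = 15 + I - P (A(I, P) = (15 + I) - P = 15 + I - P)
p(-12)/(-24875) + d(189)/(√(A(-105, 24) - 22589)) = (-12)⁴/(-24875) + (-4*189)/(√((15 - 105 - 1*24) - 22589)) = 20736*(-1/24875) - 756/√((15 - 105 - 24) - 22589) = -20736/24875 - 756/√(-114 - 22589) = -20736/24875 - 756*(-I*√22703/22703) = -20736/24875 - (-756)*I*√22703/22703 = -20736/24875 + 756*I*√22703/22703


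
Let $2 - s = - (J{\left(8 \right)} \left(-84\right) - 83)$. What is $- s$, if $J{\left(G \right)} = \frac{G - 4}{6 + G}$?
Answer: $105$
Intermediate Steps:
$J{\left(G \right)} = \frac{-4 + G}{6 + G}$
$s = -105$ ($s = 2 - - (\frac{-4 + 8}{6 + 8} \left(-84\right) - 83) = 2 - - (\frac{1}{14} \cdot 4 \left(-84\right) - 83) = 2 - - (\frac{2}{7} \left(-84\right) - 83) = 2 - - (-24 - 83) = 2 - \left(-1\right) \left(-107\right) = 2 - 107 = -105$)
$- s = \left(-1\right) \left(-105\right) = 105$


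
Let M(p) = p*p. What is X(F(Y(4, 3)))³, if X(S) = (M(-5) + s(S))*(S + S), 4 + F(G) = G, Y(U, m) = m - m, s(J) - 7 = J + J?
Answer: -7077888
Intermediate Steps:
s(J) = 7 + 2*J (s(J) = 7 + (J + J) = 7 + 2*J)
M(p) = p²
Y(U, m) = 0
F(G) = -4 + G
X(S) = 2*S*(32 + 2*S) (X(S) = ((-5)² + (7 + 2*S))*(S + S) = (25 + (7 + 2*S))*(2*S) = (32 + 2*S)*(2*S) = 2*S*(32 + 2*S))
X(F(Y(4, 3)))³ = (4*(-4 + 0)*(16 + (-4 + 0)))³ = (4*(-4)*(16 - 4))³ = (4*(-4)*12)³ = (-192)³ = -7077888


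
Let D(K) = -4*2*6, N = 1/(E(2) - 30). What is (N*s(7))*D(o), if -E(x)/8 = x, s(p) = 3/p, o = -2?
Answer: 72/161 ≈ 0.44721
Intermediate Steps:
E(x) = -8*x
N = -1/46 (N = 1/(-8*2 - 30) = 1/(-16 - 30) = 1/(-46) = -1/46 ≈ -0.021739)
D(K) = -48 (D(K) = -8*6 = -48)
(N*s(7))*D(o) = -3/(46*7)*(-48) = -1/46*3/7*(-48) = -3/322*(-48) = 72/161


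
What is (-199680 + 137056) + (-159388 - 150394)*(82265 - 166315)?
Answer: 26037114476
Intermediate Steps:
(-199680 + 137056) + (-159388 - 150394)*(82265 - 166315) = -62624 - 309782*(-84050) = -62624 + 26037177100 = 26037114476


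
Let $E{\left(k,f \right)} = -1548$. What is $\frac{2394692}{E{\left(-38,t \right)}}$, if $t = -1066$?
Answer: $- \frac{598673}{387} \approx -1547.0$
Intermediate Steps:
$\frac{2394692}{E{\left(-38,t \right)}} = \frac{2394692}{-1548} = 2394692 \left(- \frac{1}{1548}\right) = - \frac{598673}{387}$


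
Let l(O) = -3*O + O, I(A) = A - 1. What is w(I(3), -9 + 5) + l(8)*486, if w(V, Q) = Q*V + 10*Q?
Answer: -7824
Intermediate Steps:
I(A) = -1 + A
l(O) = -2*O
w(V, Q) = 10*Q + Q*V
w(I(3), -9 + 5) + l(8)*486 = (-9 + 5)*(10 + (-1 + 3)) - 2*8*486 = -4*(10 + 2) - 16*486 = -4*12 - 7776 = -48 - 7776 = -7824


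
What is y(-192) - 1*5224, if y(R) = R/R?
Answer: -5223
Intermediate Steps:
y(R) = 1
y(-192) - 1*5224 = 1 - 1*5224 = 1 - 5224 = -5223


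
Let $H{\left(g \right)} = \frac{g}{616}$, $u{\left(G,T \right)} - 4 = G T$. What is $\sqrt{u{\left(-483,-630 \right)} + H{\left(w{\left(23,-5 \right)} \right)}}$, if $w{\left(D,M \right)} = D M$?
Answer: $\frac{3 \sqrt{3207392034}}{308} \approx 551.63$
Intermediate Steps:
$u{\left(G,T \right)} = 4 + G T$
$H{\left(g \right)} = \frac{g}{616}$ ($H{\left(g \right)} = g \frac{1}{616} = \frac{g}{616}$)
$\sqrt{u{\left(-483,-630 \right)} + H{\left(w{\left(23,-5 \right)} \right)}} = \sqrt{\left(4 - -304290\right) + \frac{23 \left(-5\right)}{616}} = \sqrt{\left(4 + 304290\right) + \frac{1}{616} \left(-115\right)} = \sqrt{304294 - \frac{115}{616}} = \sqrt{\frac{187444989}{616}} = \frac{3 \sqrt{3207392034}}{308}$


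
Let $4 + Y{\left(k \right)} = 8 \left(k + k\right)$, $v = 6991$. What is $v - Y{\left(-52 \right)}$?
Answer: $7827$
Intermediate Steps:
$Y{\left(k \right)} = -4 + 16 k$ ($Y{\left(k \right)} = -4 + 8 \left(k + k\right) = -4 + 8 \cdot 2 k = -4 + 16 k$)
$v - Y{\left(-52 \right)} = 6991 - \left(-4 + 16 \left(-52\right)\right) = 6991 - \left(-4 - 832\right) = 6991 - -836 = 6991 + 836 = 7827$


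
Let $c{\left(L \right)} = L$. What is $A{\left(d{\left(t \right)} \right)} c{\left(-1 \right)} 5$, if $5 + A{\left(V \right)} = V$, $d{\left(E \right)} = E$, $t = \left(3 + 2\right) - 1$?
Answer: $5$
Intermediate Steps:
$t = 4$ ($t = 5 - 1 = 4$)
$A{\left(V \right)} = -5 + V$
$A{\left(d{\left(t \right)} \right)} c{\left(-1 \right)} 5 = \left(-5 + 4\right) \left(-1\right) 5 = \left(-1\right) \left(-1\right) 5 = 1 \cdot 5 = 5$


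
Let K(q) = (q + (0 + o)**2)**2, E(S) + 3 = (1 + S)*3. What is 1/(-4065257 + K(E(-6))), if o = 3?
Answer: -1/4065176 ≈ -2.4599e-7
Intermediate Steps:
E(S) = 3*S (E(S) = -3 + (1 + S)*3 = -3 + (3 + 3*S) = 3*S)
K(q) = (9 + q)**2 (K(q) = (q + (0 + 3)**2)**2 = (q + 3**2)**2 = (q + 9)**2 = (9 + q)**2)
1/(-4065257 + K(E(-6))) = 1/(-4065257 + (9 + 3*(-6))**2) = 1/(-4065257 + (9 - 18)**2) = 1/(-4065257 + (-9)**2) = 1/(-4065257 + 81) = 1/(-4065176) = -1/4065176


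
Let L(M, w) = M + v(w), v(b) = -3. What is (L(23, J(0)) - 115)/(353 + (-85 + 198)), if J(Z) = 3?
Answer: -95/466 ≈ -0.20386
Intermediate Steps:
L(M, w) = -3 + M (L(M, w) = M - 3 = -3 + M)
(L(23, J(0)) - 115)/(353 + (-85 + 198)) = ((-3 + 23) - 115)/(353 + (-85 + 198)) = (20 - 115)/(353 + 113) = -95/466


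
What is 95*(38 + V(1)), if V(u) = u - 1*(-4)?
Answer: 4085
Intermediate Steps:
V(u) = 4 + u (V(u) = u + 4 = 4 + u)
95*(38 + V(1)) = 95*(38 + (4 + 1)) = 95*(38 + 5) = 95*43 = 4085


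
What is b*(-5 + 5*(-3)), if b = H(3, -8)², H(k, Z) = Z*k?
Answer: -11520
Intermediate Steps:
b = 576 (b = (-8*3)² = (-24)² = 576)
b*(-5 + 5*(-3)) = 576*(-5 + 5*(-3)) = 576*(-5 - 15) = 576*(-20) = -11520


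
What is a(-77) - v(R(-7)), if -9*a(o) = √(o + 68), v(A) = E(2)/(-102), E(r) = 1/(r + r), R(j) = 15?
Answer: 1/408 - I/3 ≈ 0.002451 - 0.33333*I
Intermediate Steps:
E(r) = 1/(2*r)
v(A) = -1/408 (v(A) = ((½)/2)/(-102) = ((½)*(½))*(-1/102) = (¼)*(-1/102) = -1/408)
a(o) = -√(68 + o)/9 (a(o) = -√(o + 68)/9 = -√(68 + o)/9)
a(-77) - v(R(-7)) = -√(68 - 77)/9 - 1*(-1/408) = -I/3 + 1/408 = 1/408 - I/3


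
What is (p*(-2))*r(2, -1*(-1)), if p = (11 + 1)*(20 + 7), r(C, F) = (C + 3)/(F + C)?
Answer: -1080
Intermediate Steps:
r(C, F) = (3 + C)/(C + F)
p = 324 (p = 12*27 = 324)
(p*(-2))*r(2, -1*(-1)) = (324*(-2))*((3 + 2)/(2 - 1*(-1))) = -648*5/(2 + 1) = -648*5/3 = -1080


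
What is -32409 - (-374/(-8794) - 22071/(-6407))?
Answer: -913110948107/28171579 ≈ -32413.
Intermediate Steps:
-32409 - (-374/(-8794) - 22071/(-6407)) = -32409 - (-374*(-1/8794) - 22071*(-1/6407)) = -32409 - (187/4397 + 22071/6407) = -32409 - 1*98244296/28171579 = -32409 - 98244296/28171579 = -913110948107/28171579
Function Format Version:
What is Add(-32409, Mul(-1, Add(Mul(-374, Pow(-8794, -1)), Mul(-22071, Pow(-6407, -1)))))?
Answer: Rational(-913110948107, 28171579) ≈ -32413.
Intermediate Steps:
Add(-32409, Mul(-1, Add(Mul(-374, Pow(-8794, -1)), Mul(-22071, Pow(-6407, -1))))) = Add(-32409, Mul(-1, Add(Mul(-374, Rational(-1, 8794)), Mul(-22071, Rational(-1, 6407))))) = Add(-32409, Mul(-1, Add(Rational(187, 4397), Rational(22071, 6407)))) = Add(-32409, Mul(-1, Rational(98244296, 28171579))) = Add(-32409, Rational(-98244296, 28171579)) = Rational(-913110948107, 28171579)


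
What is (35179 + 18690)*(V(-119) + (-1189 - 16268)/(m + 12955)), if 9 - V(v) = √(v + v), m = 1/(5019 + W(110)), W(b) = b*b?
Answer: 91423419484539/221776646 - 53869*I*√238 ≈ 4.1223e+5 - 8.3105e+5*I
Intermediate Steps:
W(b) = b²
m = 1/17119 (m = 1/(5019 + 110²) = 1/(5019 + 12100) = 1/17119 ≈ 5.8415e-5)
V(v) = 9 - √2*√v (V(v) = 9 - √(v + v) = 9 - √(2*v) = 9 - √2*√v)
(35179 + 18690)*(V(-119) + (-1189 - 16268)/(m + 12955)) = (35179 + 18690)*((9 - √2*√(-119)) + (-1189 - 16268)/(1/17119 + 12955)) = 53869*((9 - √2*I*√119) - 17457/221776646/17119) = 53869*((9 - I*√238) - 17457*17119/221776646) = 53869*((9 - I*√238) - 298846383/221776646) = 53869*(1697143431/221776646 - I*√238) = 91423419484539/221776646 - 53869*I*√238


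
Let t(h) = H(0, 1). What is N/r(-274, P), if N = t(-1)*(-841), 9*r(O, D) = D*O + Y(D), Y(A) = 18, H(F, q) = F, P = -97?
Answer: 0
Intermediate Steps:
t(h) = 0
r(O, D) = 2 + D*O/9 (r(O, D) = (D*O + 18)/9 = (18 + D*O)/9 = 2 + D*O/9)
N = 0 (N = 0*(-841) = 0)
N/r(-274, P) = 0/(2 + (⅑)*(-97)*(-274)) = 0/(2 + 26578/9) = 0/(26596/9) = 0*(9/26596) = 0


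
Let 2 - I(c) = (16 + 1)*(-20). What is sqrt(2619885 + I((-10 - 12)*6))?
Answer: sqrt(2620227) ≈ 1618.7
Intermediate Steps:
I(c) = 342 (I(c) = 2 - (16 + 1)*(-20) = 2 - 17*(-20) = 2 - 1*(-340) = 2 + 340 = 342)
sqrt(2619885 + I((-10 - 12)*6)) = sqrt(2619885 + 342) = sqrt(2620227)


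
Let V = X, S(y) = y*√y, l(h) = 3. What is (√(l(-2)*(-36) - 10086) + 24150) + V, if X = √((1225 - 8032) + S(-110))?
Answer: 24150 + √(-6807 - 110*I*√110) + I*√10194 ≈ 24157.0 + 18.167*I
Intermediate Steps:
S(y) = y^(3/2)
X = √(-6807 - 110*I*√110) (X = √((1225 - 8032) + (-110)^(3/2)) = √(-6807 - 110*I*√110) ≈ 6.9669 - 82.798*I)
V = √(-6807 - 110*I*√110) ≈ 6.9669 - 82.798*I
(√(l(-2)*(-36) - 10086) + 24150) + V = (√(3*(-36) - 10086) + 24150) + √(-6807 - 110*I*√110) = (√(-108 - 10086) + 24150) + √(-6807 - 110*I*√110) = (√(-10194) + 24150) + √(-6807 - 110*I*√110) = (I*√10194 + 24150) + √(-6807 - 110*I*√110) = (24150 + I*√10194) + √(-6807 - 110*I*√110) = 24150 + √(-6807 - 110*I*√110) + I*√10194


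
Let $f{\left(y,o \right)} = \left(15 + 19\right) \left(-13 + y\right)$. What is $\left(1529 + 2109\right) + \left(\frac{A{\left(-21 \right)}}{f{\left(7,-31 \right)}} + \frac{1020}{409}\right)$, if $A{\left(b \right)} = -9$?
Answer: $\frac{101250643}{27812} \approx 3640.5$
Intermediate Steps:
$f{\left(y,o \right)} = -442 + 34 y$ ($f{\left(y,o \right)} = 34 \left(-13 + y\right) = -442 + 34 y$)
$\left(1529 + 2109\right) + \left(\frac{A{\left(-21 \right)}}{f{\left(7,-31 \right)}} + \frac{1020}{409}\right) = \left(1529 + 2109\right) + \left(- \frac{9}{-442 + 34 \cdot 7} + \frac{1020}{409}\right) = 3638 + \left(- \frac{9}{-442 + 238} + 1020 \cdot \frac{1}{409}\right) = 3638 + \left(- \frac{9}{-204} + \frac{1020}{409}\right) = 3638 + \left(\left(-9\right) \left(- \frac{1}{204}\right) + \frac{1020}{409}\right) = 3638 + \left(\frac{3}{68} + \frac{1020}{409}\right) = 3638 + \frac{70587}{27812} = \frac{101250643}{27812}$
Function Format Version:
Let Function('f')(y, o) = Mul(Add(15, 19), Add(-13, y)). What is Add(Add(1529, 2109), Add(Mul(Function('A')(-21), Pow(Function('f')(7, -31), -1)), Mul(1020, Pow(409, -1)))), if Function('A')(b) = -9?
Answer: Rational(101250643, 27812) ≈ 3640.5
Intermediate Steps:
Function('f')(y, o) = Add(-442, Mul(34, y)) (Function('f')(y, o) = Mul(34, Add(-13, y)) = Add(-442, Mul(34, y)))
Add(Add(1529, 2109), Add(Mul(Function('A')(-21), Pow(Function('f')(7, -31), -1)), Mul(1020, Pow(409, -1)))) = Add(Add(1529, 2109), Add(Mul(-9, Pow(Add(-442, Mul(34, 7)), -1)), Mul(1020, Pow(409, -1)))) = Add(3638, Add(Mul(-9, Pow(Add(-442, 238), -1)), Mul(1020, Rational(1, 409)))) = Add(3638, Add(Mul(-9, Pow(-204, -1)), Rational(1020, 409))) = Add(3638, Add(Mul(-9, Rational(-1, 204)), Rational(1020, 409))) = Add(3638, Add(Rational(3, 68), Rational(1020, 409))) = Add(3638, Rational(70587, 27812)) = Rational(101250643, 27812)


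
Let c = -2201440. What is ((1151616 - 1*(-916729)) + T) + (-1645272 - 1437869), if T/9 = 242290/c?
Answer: -223401468685/220144 ≈ -1.0148e+6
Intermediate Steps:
T = -218061/220144 (T = 9*(242290/(-2201440)) = 9*(242290*(-1/2201440)) = 9*(-24229/220144) = -218061/220144 ≈ -0.99054)
((1151616 - 1*(-916729)) + T) + (-1645272 - 1437869) = ((1151616 - 1*(-916729)) - 218061/220144) + (-1645272 - 1437869) = ((1151616 + 916729) - 218061/220144) - 3083141 = (2068345 - 218061/220144) - 3083141 = 455333523619/220144 - 3083141 = -223401468685/220144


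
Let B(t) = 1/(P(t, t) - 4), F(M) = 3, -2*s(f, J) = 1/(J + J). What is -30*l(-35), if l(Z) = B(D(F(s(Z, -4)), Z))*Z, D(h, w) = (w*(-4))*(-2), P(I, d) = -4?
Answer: -525/4 ≈ -131.25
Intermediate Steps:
s(f, J) = -1/(4*J) (s(f, J) = -1/(2*(J + J)) = -1/(2*J)/2 = -1/(4*J))
D(h, w) = 8*w (D(h, w) = -4*w*(-2) = 8*w)
B(t) = -1/8 (B(t) = 1/(-4 - 4) = 1/(-8) = -1/8)
l(Z) = -Z/8
-30*l(-35) = -(-15)*(-35)/4 = -30*35/8 = -525/4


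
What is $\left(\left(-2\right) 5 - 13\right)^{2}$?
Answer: $529$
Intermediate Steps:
$\left(\left(-2\right) 5 - 13\right)^{2} = \left(-10 - 13\right)^{2} = \left(-23\right)^{2} = 529$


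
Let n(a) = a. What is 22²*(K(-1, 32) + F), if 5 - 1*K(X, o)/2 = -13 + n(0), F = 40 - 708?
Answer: -305888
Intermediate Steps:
F = -668
K(X, o) = 36 (K(X, o) = 10 - 2*(-13 + 0) = 10 - 2*(-13) = 10 + 26 = 36)
22²*(K(-1, 32) + F) = 22²*(36 - 668) = 484*(-632) = -305888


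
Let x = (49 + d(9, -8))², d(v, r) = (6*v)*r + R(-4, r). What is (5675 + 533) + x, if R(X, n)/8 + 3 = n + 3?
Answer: 206017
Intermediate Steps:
R(X, n) = 8*n (R(X, n) = -24 + 8*(n + 3) = -24 + 8*(3 + n) = -24 + (24 + 8*n) = 8*n)
d(v, r) = 8*r + 6*r*v (d(v, r) = (6*v)*r + 8*r = 6*r*v + 8*r = 8*r + 6*r*v)
x = 199809 (x = (49 + 2*(-8)*(4 + 3*9))² = (49 + 2*(-8)*(4 + 27))² = (49 + 2*(-8)*31)² = (49 - 496)² = (-447)² = 199809)
(5675 + 533) + x = (5675 + 533) + 199809 = 6208 + 199809 = 206017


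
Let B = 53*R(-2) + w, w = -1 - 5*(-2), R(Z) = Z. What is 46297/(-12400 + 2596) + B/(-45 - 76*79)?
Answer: -279099565/59304396 ≈ -4.7062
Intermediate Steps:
w = 9 (w = -1 + 10 = 9)
B = -97 (B = 53*(-2) + 9 = -106 + 9 = -97)
46297/(-12400 + 2596) + B/(-45 - 76*79) = 46297/(-12400 + 2596) - 97/(-45 - 76*79) = 46297/(-9804) - 97/(-45 - 6004) = 46297*(-1/9804) - 97/(-6049) = -46297/9804 - 97*(-1/6049) = -46297/9804 + 97/6049 = -279099565/59304396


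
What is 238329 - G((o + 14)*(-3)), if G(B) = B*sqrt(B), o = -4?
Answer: 238329 + 30*I*sqrt(30) ≈ 2.3833e+5 + 164.32*I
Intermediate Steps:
G(B) = B**(3/2)
238329 - G((o + 14)*(-3)) = 238329 - ((-4 + 14)*(-3))**(3/2) = 238329 - (10*(-3))**(3/2) = 238329 - (-30)**(3/2) = 238329 - (-30)*I*sqrt(30) = 238329 + 30*I*sqrt(30)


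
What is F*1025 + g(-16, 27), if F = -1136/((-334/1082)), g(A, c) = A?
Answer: 629937728/167 ≈ 3.7721e+6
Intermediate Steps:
F = 614576/167 (F = -1136/((-334*1/1082)) = -1136/(-167/541) = -1136*(-541/167) = 614576/167 ≈ 3680.1)
F*1025 + g(-16, 27) = (614576/167)*1025 - 16 = 629940400/167 - 16 = 629937728/167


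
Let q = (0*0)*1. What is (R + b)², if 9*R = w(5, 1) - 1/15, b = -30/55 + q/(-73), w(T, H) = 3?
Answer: 106276/2205225 ≈ 0.048193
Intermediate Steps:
q = 0 (q = 0*1 = 0)
b = -6/11 (b = -30/55 + 0/(-73) = -30*1/55 + 0*(-1/73) = -6/11 + 0 = -6/11 ≈ -0.54545)
R = 44/135 (R = (3 - 1/15)/9 = (⅑)*(44/15) = 44/135 ≈ 0.32593)
(R + b)² = (44/135 - 6/11)² = (-326/1485)² = 106276/2205225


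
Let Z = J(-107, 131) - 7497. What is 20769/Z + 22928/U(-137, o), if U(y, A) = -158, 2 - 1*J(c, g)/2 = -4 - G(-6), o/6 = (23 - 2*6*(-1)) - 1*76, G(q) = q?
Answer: -4170779/28203 ≈ -147.88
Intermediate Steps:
o = -246 (o = 6*((23 - 2*6*(-1)) - 1*76) = 6*((23 - 12*(-1)) - 76) = 6*((23 + 12) - 76) = 6*(35 - 76) = 6*(-41) = -246)
J(c, g) = 0 (J(c, g) = 4 - 2*(-4 - 1*(-6)) = 4 - 2*(-4 + 6) = 4 - 2*2 = 4 - 4 = 0)
Z = -7497 (Z = 0 - 7497 = -7497)
20769/Z + 22928/U(-137, o) = 20769/(-7497) + 22928/(-158) = 20769*(-1/7497) + 22928*(-1/158) = -989/357 - 11464/79 = -4170779/28203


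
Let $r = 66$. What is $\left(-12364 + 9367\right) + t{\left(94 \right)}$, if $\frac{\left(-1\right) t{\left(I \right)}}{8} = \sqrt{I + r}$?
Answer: $-2997 - 32 \sqrt{10} \approx -3098.2$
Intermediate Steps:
$t{\left(I \right)} = - 8 \sqrt{66 + I}$ ($t{\left(I \right)} = - 8 \sqrt{I + 66} = - 8 \sqrt{66 + I}$)
$\left(-12364 + 9367\right) + t{\left(94 \right)} = \left(-12364 + 9367\right) - 8 \sqrt{66 + 94} = -2997 - 8 \sqrt{160} = -2997 - 8 \cdot 4 \sqrt{10} = -2997 - 32 \sqrt{10}$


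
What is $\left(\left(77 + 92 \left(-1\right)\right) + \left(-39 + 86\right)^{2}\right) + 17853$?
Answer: $20047$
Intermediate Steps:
$\left(\left(77 + 92 \left(-1\right)\right) + \left(-39 + 86\right)^{2}\right) + 17853 = \left(\left(77 - 92\right) + 47^{2}\right) + 17853 = \left(-15 + 2209\right) + 17853 = 2194 + 17853 = 20047$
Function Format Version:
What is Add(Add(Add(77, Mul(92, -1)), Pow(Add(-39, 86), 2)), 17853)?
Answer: 20047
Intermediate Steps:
Add(Add(Add(77, Mul(92, -1)), Pow(Add(-39, 86), 2)), 17853) = Add(Add(Add(77, -92), Pow(47, 2)), 17853) = Add(Add(-15, 2209), 17853) = Add(2194, 17853) = 20047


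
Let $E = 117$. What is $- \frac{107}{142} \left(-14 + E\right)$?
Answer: $- \frac{11021}{142} \approx -77.613$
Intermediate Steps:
$- \frac{107}{142} \left(-14 + E\right) = - \frac{107}{142} \left(-14 + 117\right) = \left(-107\right) \frac{1}{142} \cdot 103 = \left(- \frac{107}{142}\right) 103 = - \frac{11021}{142}$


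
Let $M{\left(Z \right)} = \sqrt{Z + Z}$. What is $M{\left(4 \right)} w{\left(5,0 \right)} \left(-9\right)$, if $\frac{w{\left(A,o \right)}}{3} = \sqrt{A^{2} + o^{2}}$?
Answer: $- 270 \sqrt{2} \approx -381.84$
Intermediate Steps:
$M{\left(Z \right)} = \sqrt{2} \sqrt{Z}$ ($M{\left(Z \right)} = \sqrt{2 Z} = \sqrt{2} \sqrt{Z}$)
$w{\left(A,o \right)} = 3 \sqrt{A^{2} + o^{2}}$
$M{\left(4 \right)} w{\left(5,0 \right)} \left(-9\right) = \sqrt{2} \sqrt{4} \cdot 3 \sqrt{5^{2} + 0^{2}} \left(-9\right) = \sqrt{2} \cdot 2 \cdot 3 \sqrt{25 + 0} \left(-9\right) = 2 \sqrt{2} \cdot 3 \sqrt{25} \left(-9\right) = 2 \sqrt{2} \cdot 3 \cdot 5 \left(-9\right) = 2 \sqrt{2} \cdot 15 \left(-9\right) = 30 \sqrt{2} \left(-9\right) = - 270 \sqrt{2}$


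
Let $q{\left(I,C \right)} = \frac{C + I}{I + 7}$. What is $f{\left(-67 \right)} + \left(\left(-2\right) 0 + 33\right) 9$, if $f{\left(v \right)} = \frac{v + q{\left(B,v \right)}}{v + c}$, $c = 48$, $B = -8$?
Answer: $\frac{5635}{19} \approx 296.58$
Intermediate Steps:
$q{\left(I,C \right)} = \frac{C + I}{7 + I}$
$f{\left(v \right)} = \frac{8}{48 + v}$ ($f{\left(v \right)} = \frac{v + \frac{v - 8}{7 - 8}}{v + 48} = \frac{v + \frac{-8 + v}{-1}}{48 + v} = \frac{v - \left(-8 + v\right)}{48 + v} = \frac{8}{48 + v}$)
$f{\left(-67 \right)} + \left(\left(-2\right) 0 + 33\right) 9 = \frac{8}{48 - 67} + \left(\left(-2\right) 0 + 33\right) 9 = \frac{8}{-19} + \left(0 + 33\right) 9 = 8 \left(- \frac{1}{19}\right) + 33 \cdot 9 = - \frac{8}{19} + 297 = \frac{5635}{19}$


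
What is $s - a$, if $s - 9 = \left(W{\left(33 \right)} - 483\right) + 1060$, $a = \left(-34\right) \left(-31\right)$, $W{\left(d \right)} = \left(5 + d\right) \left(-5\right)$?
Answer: $-658$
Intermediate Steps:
$W{\left(d \right)} = -25 - 5 d$
$a = 1054$
$s = 396$ ($s = 9 + \left(\left(\left(-25 - 165\right) - 483\right) + 1060\right) = 9 + \left(\left(-190 - 483\right) + 1060\right) = 9 + \left(-673 + 1060\right) = 9 + 387 = 396$)
$s - a = 396 - 1054 = -658$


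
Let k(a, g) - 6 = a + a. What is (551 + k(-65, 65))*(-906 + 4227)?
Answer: 1418067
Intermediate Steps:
k(a, g) = 6 + 2*a (k(a, g) = 6 + (a + a) = 6 + 2*a)
(551 + k(-65, 65))*(-906 + 4227) = (551 + (6 + 2*(-65)))*(-906 + 4227) = (551 + (6 - 130))*3321 = (551 - 124)*3321 = 427*3321 = 1418067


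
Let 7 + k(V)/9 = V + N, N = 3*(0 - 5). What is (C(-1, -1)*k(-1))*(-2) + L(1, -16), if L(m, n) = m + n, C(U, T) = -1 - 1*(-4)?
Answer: 1227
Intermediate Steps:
N = -15 (N = 3*(-5) = -15)
C(U, T) = 3 (C(U, T) = -1 + 4 = 3)
k(V) = -198 + 9*V (k(V) = -63 + 9*(V - 15) = -63 + 9*(-15 + V) = -63 + (-135 + 9*V) = -198 + 9*V)
(C(-1, -1)*k(-1))*(-2) + L(1, -16) = (3*(-198 + 9*(-1)))*(-2) + (1 - 16) = (3*(-198 - 9))*(-2) - 15 = (3*(-207))*(-2) - 15 = -621*(-2) - 15 = 1242 - 15 = 1227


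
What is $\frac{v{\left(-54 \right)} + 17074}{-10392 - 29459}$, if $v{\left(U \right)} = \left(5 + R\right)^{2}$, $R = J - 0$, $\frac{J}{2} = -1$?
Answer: $- \frac{17083}{39851} \approx -0.42867$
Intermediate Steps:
$J = -2$ ($J = 2 \left(-1\right) = -2$)
$R = -2$ ($R = -2 - 0 = -2 + 0 = -2$)
$v{\left(U \right)} = 9$ ($v{\left(U \right)} = \left(5 - 2\right)^{2} = 3^{2} = 9$)
$\frac{v{\left(-54 \right)} + 17074}{-10392 - 29459} = \frac{9 + 17074}{-10392 - 29459} = \frac{17083}{-39851} = 17083 \left(- \frac{1}{39851}\right) = - \frac{17083}{39851}$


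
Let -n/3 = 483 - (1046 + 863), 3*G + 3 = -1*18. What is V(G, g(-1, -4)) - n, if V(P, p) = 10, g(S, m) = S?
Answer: -4268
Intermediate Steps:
G = -7 (G = -1 + (-1*18)/3 = -1 + (⅓)*(-18) = -1 - 6 = -7)
n = 4278 (n = -3*(483 - (1046 + 863)) = -3*(483 - 1*1909) = -3*(483 - 1909) = -3*(-1426) = 4278)
V(G, g(-1, -4)) - n = 10 - 1*4278 = 10 - 4278 = -4268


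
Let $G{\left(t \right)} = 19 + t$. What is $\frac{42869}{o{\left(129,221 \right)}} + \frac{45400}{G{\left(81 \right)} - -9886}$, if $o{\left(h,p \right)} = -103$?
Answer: $- \frac{211706817}{514279} \approx -411.66$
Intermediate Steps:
$\frac{42869}{o{\left(129,221 \right)}} + \frac{45400}{G{\left(81 \right)} - -9886} = \frac{42869}{-103} + \frac{45400}{\left(19 + 81\right) - -9886} = 42869 \left(- \frac{1}{103}\right) + \frac{45400}{100 + 9886} = - \frac{42869}{103} + \frac{45400}{9986} = - \frac{42869}{103} + 45400 \cdot \frac{1}{9986} = - \frac{42869}{103} + \frac{22700}{4993} = - \frac{211706817}{514279}$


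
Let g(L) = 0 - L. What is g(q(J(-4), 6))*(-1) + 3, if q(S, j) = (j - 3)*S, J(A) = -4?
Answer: -9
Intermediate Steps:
q(S, j) = S*(-3 + j) (q(S, j) = (-3 + j)*S = S*(-3 + j))
g(L) = -L
g(q(J(-4), 6))*(-1) + 3 = -(-4)*(-3 + 6)*(-1) + 3 = -(-4)*3*(-1) + 3 = -1*(-12)*(-1) + 3 = 12*(-1) + 3 = -12 + 3 = -9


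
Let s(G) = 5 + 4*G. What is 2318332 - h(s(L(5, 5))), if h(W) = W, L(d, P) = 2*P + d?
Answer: 2318267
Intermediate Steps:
L(d, P) = d + 2*P
2318332 - h(s(L(5, 5))) = 2318332 - (5 + 4*(5 + 2*5)) = 2318332 - (5 + 4*(5 + 10)) = 2318332 - (5 + 4*15) = 2318332 - (5 + 60) = 2318332 - 1*65 = 2318332 - 65 = 2318267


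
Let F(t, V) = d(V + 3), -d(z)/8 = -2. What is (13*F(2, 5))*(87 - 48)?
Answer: 8112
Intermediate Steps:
d(z) = 16 (d(z) = -8*(-2) = 16)
F(t, V) = 16
(13*F(2, 5))*(87 - 48) = (13*16)*(87 - 48) = 208*39 = 8112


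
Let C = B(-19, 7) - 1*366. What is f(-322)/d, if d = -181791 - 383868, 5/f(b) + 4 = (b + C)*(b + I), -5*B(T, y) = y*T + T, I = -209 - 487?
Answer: -25/1893353441076 ≈ -1.3204e-11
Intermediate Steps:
I = -696
B(T, y) = -T/5 - T*y/5 (B(T, y) = -(y*T + T)/5 = -(T*y + T)/5 = -(T + T*y)/5 = -T/5 - T*y/5)
C = -1678/5 (C = -1/5*(-19)*(1 + 7) - 1*366 = -1/5*(-19)*8 - 366 = 152/5 - 366 = -1678/5 ≈ -335.60)
f(b) = 5/(-4 + (-696 + b)*(-1678/5 + b)) (f(b) = 5/(-4 + (b - 1678/5)*(b - 696)) = 5/(-4 + (-1678/5 + b)*(-696 + b)) = 5/(-4 + (-696 + b)*(-1678/5 + b)))
d = -565659
f(-322)/d = (25/(1167868 - 5158*(-322) + 5*(-322)**2))/(-565659) = (25/(1167868 + 1660876 + 5*103684))*(-1/565659) = (25/(1167868 + 1660876 + 518420))*(-1/565659) = (25/3347164)*(-1/565659) = -25/1893353441076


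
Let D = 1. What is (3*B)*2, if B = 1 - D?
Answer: 0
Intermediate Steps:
B = 0 (B = 1 - 1*1 = 1 - 1 = 0)
(3*B)*2 = (3*0)*2 = 0*2 = 0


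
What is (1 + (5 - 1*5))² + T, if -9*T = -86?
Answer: 95/9 ≈ 10.556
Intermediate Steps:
T = 86/9 (T = -⅑*(-86) = 86/9 ≈ 9.5556)
(1 + (5 - 1*5))² + T = (1 + (5 - 1*5))² + 86/9 = (1 + (5 - 5))² + 86/9 = (1 + 0)² + 86/9 = 1² + 86/9 = 1 + 86/9 = 95/9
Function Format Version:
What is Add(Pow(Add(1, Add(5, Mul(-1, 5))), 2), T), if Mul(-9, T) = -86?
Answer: Rational(95, 9) ≈ 10.556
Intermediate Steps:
T = Rational(86, 9) (T = Mul(Rational(-1, 9), -86) = Rational(86, 9) ≈ 9.5556)
Add(Pow(Add(1, Add(5, Mul(-1, 5))), 2), T) = Add(Pow(Add(1, Add(5, Mul(-1, 5))), 2), Rational(86, 9)) = Add(Pow(Add(1, Add(5, -5)), 2), Rational(86, 9)) = Add(Pow(Add(1, 0), 2), Rational(86, 9)) = Add(Pow(1, 2), Rational(86, 9)) = Add(1, Rational(86, 9)) = Rational(95, 9)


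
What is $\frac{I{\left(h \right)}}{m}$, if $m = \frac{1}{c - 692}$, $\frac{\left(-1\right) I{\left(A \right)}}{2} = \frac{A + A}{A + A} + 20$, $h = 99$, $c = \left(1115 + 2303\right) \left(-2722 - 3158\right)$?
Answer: $844138344$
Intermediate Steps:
$c = -20097840$ ($c = 3418 \left(-5880\right) = -20097840$)
$I{\left(A \right)} = -42$ ($I{\left(A \right)} = - 2 \left(\frac{A + A}{A + A} + 20\right) = - 2 \left(\frac{2 A}{2 A} + 20\right) = - 2 \left(2 A \frac{1}{2 A} + 20\right) = - 2 \left(1 + 20\right) = \left(-2\right) 21 = -42$)
$m = - \frac{1}{20098532}$ ($m = \frac{1}{-20097840 - 692} = \frac{1}{-20098532} = - \frac{1}{20098532} \approx -4.9755 \cdot 10^{-8}$)
$\frac{I{\left(h \right)}}{m} = - \frac{42}{- \frac{1}{20098532}} = \left(-42\right) \left(-20098532\right) = 844138344$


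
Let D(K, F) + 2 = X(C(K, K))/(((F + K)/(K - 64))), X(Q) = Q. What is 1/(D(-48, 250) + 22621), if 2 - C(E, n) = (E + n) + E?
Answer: 101/2276343 ≈ 4.4369e-5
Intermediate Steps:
C(E, n) = 2 - n - 2*E (C(E, n) = 2 - ((E + n) + E) = 2 - (n + 2*E) = 2 + (-n - 2*E) = 2 - n - 2*E)
D(K, F) = -2 + (-64 + K)*(2 - 3*K)/(F + K) (D(K, F) = -2 + (2 - K - 2*K)/(((F + K)/(K - 64))) = -2 + (2 - 3*K)/(((F + K)/(-64 + K))) = -2 + (2 - 3*K)*((-64 + K)/(F + K)) = -2 + (-64 + K)*(2 - 3*K)/(F + K))
1/(D(-48, 250) + 22621) = 1/((-128 - 3*(-48)² - 2*250 + 192*(-48))/(250 - 48) + 22621) = 1/((-128 - 3*2304 - 500 - 9216)/202 + 22621) = 1/((-128 - 6912 - 500 - 9216)/202 + 22621) = 1/((1/202)*(-16756) + 22621) = 1/(-8378/101 + 22621) = 1/(2276343/101) = 101/2276343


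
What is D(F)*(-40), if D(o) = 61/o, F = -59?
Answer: 2440/59 ≈ 41.356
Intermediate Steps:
D(F)*(-40) = (61/(-59))*(-40) = (61*(-1/59))*(-40) = -61/59*(-40) = 2440/59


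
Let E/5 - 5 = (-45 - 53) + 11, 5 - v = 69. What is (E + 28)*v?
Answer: 24448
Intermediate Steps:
v = -64 (v = 5 - 1*69 = 5 - 69 = -64)
E = -410 (E = 25 + 5*((-45 - 53) + 11) = 25 + 5*(-98 + 11) = 25 + 5*(-87) = 25 - 435 = -410)
(E + 28)*v = (-410 + 28)*(-64) = -382*(-64) = 24448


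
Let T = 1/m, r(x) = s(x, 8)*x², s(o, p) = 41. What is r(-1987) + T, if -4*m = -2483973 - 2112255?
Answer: 186003520291954/1149057 ≈ 1.6187e+8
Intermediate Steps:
m = 1149057 (m = -(-2483973 - 2112255)/4 = -¼*(-4596228) = 1149057)
r(x) = 41*x²
T = 1/1149057 ≈ 8.7028e-7
r(-1987) + T = 41*(-1987)² + 1/1149057 = 41*3948169 + 1/1149057 = 161874929 + 1/1149057 = 186003520291954/1149057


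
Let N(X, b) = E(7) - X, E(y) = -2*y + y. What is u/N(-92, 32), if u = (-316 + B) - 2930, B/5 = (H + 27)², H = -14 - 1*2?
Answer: -2641/85 ≈ -31.071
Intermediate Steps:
E(y) = -y
H = -16 (H = -14 - 2 = -16)
B = 605 (B = 5*(-16 + 27)² = 5*11² = 5*121 = 605)
N(X, b) = -7 - X (N(X, b) = -1*7 - X = -7 - X)
u = -2641 (u = (-316 + 605) - 2930 = 289 - 2930 = -2641)
u/N(-92, 32) = -2641/(-7 - 1*(-92)) = -2641/(-7 + 92) = -2641/85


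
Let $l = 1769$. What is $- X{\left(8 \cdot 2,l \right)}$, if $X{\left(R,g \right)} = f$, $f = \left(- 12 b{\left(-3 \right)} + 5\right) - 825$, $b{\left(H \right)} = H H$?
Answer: $928$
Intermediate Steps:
$b{\left(H \right)} = H^{2}$
$f = -928$ ($f = \left(- 12 \left(-3\right)^{2} + 5\right) - 825 = \left(\left(-12\right) 9 + 5\right) - 825 = \left(-108 + 5\right) - 825 = -103 - 825 = -928$)
$X{\left(R,g \right)} = -928$
$- X{\left(8 \cdot 2,l \right)} = \left(-1\right) \left(-928\right) = 928$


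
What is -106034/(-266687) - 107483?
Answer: -28664212787/266687 ≈ -1.0748e+5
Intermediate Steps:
-106034/(-266687) - 107483 = -106034*(-1/266687) - 107483 = 106034/266687 - 107483 = -28664212787/266687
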